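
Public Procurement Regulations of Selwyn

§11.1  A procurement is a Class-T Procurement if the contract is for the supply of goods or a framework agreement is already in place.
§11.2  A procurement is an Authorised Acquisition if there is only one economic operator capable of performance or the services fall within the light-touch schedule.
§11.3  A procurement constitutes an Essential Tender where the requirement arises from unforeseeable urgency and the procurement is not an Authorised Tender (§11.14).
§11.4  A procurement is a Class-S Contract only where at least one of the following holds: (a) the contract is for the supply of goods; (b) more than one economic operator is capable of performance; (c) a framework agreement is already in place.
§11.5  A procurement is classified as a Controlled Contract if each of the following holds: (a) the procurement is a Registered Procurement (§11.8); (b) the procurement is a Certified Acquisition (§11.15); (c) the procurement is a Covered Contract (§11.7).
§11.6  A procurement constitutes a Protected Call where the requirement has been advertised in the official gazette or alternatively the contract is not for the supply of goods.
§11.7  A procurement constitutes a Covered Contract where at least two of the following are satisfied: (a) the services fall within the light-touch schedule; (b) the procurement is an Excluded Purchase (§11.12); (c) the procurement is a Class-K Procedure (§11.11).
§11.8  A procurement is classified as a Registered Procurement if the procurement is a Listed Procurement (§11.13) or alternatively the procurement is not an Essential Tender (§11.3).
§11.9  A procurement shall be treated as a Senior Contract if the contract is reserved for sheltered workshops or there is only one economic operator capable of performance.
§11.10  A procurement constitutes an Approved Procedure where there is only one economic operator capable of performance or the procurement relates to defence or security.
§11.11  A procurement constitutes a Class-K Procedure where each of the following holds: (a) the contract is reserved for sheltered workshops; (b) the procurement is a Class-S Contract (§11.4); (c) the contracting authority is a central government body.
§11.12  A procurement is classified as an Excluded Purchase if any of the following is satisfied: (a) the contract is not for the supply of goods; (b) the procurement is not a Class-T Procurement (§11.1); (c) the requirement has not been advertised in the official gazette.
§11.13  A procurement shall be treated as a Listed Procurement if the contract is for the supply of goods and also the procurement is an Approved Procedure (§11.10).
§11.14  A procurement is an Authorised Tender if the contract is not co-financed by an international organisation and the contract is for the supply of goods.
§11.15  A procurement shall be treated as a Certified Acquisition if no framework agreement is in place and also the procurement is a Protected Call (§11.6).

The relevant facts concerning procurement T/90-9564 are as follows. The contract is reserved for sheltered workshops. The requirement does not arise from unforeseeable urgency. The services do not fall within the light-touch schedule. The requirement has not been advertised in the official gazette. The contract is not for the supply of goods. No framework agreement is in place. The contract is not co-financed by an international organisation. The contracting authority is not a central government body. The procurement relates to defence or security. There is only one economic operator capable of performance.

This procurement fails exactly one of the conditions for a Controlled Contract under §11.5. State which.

Under §11.10: there is only one economic operator capable of performance? yes; or the procurement relates to defence or security? yes. So the procurement is an Approved Procedure.
Under §11.13: the contract is for the supply of goods? no; and Approved Procedure (§11.10)? yes. So the procurement is not a Listed Procurement.
Under §11.14: the contract is not co-financed by an international organisation? yes; and the contract is for the supply of goods? no. So the procurement is not an Authorised Tender.
Under §11.3: the requirement arises from unforeseeable urgency? no; and not an Authorised Tender (§11.14)? yes. So the procurement is not an Essential Tender.
Under §11.8: Listed Procurement (§11.13)? no; or not an Essential Tender (§11.3)? yes. So the procurement is a Registered Procurement.
Under §11.6: the requirement has been advertised in the official gazette? no; or the contract is not for the supply of goods? yes. So the procurement is a Protected Call.
Under §11.15: no framework agreement is in place? yes; and Protected Call (§11.6)? yes. So the procurement is a Certified Acquisition.
Under §11.1: the contract is for the supply of goods? no; or a framework agreement is already in place? no. So the procurement is not a Class-T Procurement.
Under §11.12: the contract is not for the supply of goods? yes; or not a Class-T Procurement (§11.1)? yes; or the requirement has not been advertised in the official gazette? yes. So the procurement is an Excluded Purchase.
Under §11.4: the contract is for the supply of goods? no; or more than one economic operator is capable of performance? no; or a framework agreement is already in place? no. So the procurement is not a Class-S Contract.
Under §11.11: the contract is reserved for sheltered workshops? yes; and Class-S Contract (§11.4)? no; and the contracting authority is a central government body? no. So the procurement is not a Class-K Procedure.
Under §11.7: the services fall within the light-touch schedule? no; Excluded Purchase (§11.12)? yes; Class-K Procedure (§11.11)? no — 1 of 3 hold (need ≥2) → not satisfied.
Under §11.5: Registered Procurement (§11.8)? yes; and Certified Acquisition (§11.15)? yes; and Covered Contract (§11.7)? no. So the procurement is not a Controlled Contract.

Covered Contract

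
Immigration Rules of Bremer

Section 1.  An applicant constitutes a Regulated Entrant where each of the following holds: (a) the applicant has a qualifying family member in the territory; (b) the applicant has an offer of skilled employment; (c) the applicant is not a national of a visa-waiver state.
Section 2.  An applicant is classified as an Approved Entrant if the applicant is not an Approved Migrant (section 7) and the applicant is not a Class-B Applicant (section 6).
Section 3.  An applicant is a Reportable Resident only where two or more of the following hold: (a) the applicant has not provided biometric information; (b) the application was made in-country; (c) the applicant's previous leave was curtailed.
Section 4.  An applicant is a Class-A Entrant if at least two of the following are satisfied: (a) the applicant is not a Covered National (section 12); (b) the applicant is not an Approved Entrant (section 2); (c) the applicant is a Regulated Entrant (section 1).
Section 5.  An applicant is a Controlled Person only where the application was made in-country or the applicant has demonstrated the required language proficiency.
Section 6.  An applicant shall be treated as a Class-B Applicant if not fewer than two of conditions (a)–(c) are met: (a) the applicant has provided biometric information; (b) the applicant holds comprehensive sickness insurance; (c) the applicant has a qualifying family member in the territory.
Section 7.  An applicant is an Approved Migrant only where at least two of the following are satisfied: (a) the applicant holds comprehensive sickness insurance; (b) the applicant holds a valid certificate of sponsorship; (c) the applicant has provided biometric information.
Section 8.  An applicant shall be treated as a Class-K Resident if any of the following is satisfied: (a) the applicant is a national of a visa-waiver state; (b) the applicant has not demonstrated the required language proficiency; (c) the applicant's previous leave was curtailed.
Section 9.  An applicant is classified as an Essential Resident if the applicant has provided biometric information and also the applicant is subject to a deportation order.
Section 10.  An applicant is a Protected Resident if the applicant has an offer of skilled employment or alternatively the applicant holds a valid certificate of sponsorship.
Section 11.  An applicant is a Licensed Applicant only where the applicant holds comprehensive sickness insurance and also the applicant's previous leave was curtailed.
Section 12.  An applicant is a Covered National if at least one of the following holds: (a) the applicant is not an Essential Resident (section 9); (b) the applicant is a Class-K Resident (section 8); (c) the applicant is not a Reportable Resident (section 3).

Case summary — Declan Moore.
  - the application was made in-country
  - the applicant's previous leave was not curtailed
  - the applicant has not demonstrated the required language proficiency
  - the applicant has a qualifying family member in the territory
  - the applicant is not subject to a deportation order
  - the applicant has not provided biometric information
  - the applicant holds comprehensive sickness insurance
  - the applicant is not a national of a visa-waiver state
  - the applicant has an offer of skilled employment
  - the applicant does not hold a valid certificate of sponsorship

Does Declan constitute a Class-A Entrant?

Under section 9: the applicant has provided biometric information? no; and the applicant is subject to a deportation order? no. So the applicant is not an Essential Resident.
Under section 8: the applicant is a national of a visa-waiver state? no; or the applicant has not demonstrated the required language proficiency? yes; or the applicant's previous leave was curtailed? no. So the applicant is a Class-K Resident.
Under section 3: the applicant has not provided biometric information? yes; the application was made in-country? yes; the applicant's previous leave was curtailed? no — 2 of 3 hold (need ≥2) → satisfied.
Under section 12: not an Essential Resident (section 9)? yes; or Class-K Resident (section 8)? yes; or not a Reportable Resident (section 3)? no. So the applicant is a Covered National.
Under section 7: the applicant holds comprehensive sickness insurance? yes; the applicant holds a valid certificate of sponsorship? no; the applicant has provided biometric information? no — 1 of 3 hold (need ≥2) → not satisfied.
Under section 6: the applicant has provided biometric information? no; the applicant holds comprehensive sickness insurance? yes; the applicant has a qualifying family member in the territory? yes — 2 of 3 hold (need ≥2) → satisfied.
Under section 2: not an Approved Migrant (section 7)? yes; and not a Class-B Applicant (section 6)? no. So the applicant is not an Approved Entrant.
Under section 1: the applicant has a qualifying family member in the territory? yes; and the applicant has an offer of skilled employment? yes; and the applicant is not a national of a visa-waiver state? yes. So the applicant is a Regulated Entrant.
Under section 4: not a Covered National (section 12)? no; not an Approved Entrant (section 2)? yes; Regulated Entrant (section 1)? yes — 2 of 3 hold (need ≥2) → satisfied.

Yes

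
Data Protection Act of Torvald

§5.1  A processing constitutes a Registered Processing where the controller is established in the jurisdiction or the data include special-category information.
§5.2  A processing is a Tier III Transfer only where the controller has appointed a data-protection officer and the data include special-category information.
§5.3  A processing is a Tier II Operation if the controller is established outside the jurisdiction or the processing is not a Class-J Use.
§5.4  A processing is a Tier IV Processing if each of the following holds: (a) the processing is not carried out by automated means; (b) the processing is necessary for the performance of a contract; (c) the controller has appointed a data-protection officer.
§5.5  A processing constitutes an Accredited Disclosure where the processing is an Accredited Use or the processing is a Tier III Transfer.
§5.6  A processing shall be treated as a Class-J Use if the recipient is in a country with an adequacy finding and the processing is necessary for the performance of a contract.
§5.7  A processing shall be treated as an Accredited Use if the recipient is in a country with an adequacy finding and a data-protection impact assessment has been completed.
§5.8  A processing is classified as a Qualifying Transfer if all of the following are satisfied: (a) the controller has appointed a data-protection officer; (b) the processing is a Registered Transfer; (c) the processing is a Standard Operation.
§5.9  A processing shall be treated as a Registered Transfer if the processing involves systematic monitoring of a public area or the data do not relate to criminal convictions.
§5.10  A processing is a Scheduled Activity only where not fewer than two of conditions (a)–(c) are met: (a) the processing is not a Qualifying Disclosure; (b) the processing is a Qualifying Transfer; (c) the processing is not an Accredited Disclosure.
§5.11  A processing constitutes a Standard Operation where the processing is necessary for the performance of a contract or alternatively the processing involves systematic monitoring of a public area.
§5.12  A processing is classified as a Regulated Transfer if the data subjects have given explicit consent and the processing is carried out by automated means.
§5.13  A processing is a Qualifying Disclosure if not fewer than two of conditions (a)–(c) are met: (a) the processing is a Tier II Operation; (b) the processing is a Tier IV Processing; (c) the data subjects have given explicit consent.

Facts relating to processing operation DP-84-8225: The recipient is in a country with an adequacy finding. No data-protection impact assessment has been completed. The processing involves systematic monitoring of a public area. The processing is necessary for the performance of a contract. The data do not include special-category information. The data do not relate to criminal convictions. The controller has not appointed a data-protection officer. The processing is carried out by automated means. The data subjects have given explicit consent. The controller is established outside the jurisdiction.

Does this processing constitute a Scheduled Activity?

No

Under §5.6: the recipient is in a country with an adequacy finding? yes; and the processing is necessary for the performance of a contract? yes. So the processing is a Class-J Use.
Under §5.3: the controller is established outside the jurisdiction? yes; or not a Class-J Use (§5.6)? no. So the processing is a Tier II Operation.
Under §5.4: the processing is not carried out by automated means? no; and the processing is necessary for the performance of a contract? yes; and the controller has appointed a data-protection officer? no. So the processing is not a Tier IV Processing.
Under §5.13: Tier II Operation (§5.3)? yes; Tier IV Processing (§5.4)? no; the data subjects have given explicit consent? yes — 2 of 3 hold (need ≥2) → satisfied.
Under §5.9: the processing involves systematic monitoring of a public area? yes; or the data do not relate to criminal convictions? yes. So the processing is a Registered Transfer.
Under §5.11: the processing is necessary for the performance of a contract? yes; or the processing involves systematic monitoring of a public area? yes. So the processing is a Standard Operation.
Under §5.8: the controller has appointed a data-protection officer? no; and Registered Transfer (§5.9)? yes; and Standard Operation (§5.11)? yes. So the processing is not a Qualifying Transfer.
Under §5.7: the recipient is in a country with an adequacy finding? yes; and a data-protection impact assessment has been completed? no. So the processing is not an Accredited Use.
Under §5.2: the controller has appointed a data-protection officer? no; and the data include special-category information? no. So the processing is not a Tier III Transfer.
Under §5.5: Accredited Use (§5.7)? no; or Tier III Transfer (§5.2)? no. So the processing is not an Accredited Disclosure.
Under §5.10: not a Qualifying Disclosure (§5.13)? no; Qualifying Transfer (§5.8)? no; not an Accredited Disclosure (§5.5)? yes — 1 of 3 hold (need ≥2) → not satisfied.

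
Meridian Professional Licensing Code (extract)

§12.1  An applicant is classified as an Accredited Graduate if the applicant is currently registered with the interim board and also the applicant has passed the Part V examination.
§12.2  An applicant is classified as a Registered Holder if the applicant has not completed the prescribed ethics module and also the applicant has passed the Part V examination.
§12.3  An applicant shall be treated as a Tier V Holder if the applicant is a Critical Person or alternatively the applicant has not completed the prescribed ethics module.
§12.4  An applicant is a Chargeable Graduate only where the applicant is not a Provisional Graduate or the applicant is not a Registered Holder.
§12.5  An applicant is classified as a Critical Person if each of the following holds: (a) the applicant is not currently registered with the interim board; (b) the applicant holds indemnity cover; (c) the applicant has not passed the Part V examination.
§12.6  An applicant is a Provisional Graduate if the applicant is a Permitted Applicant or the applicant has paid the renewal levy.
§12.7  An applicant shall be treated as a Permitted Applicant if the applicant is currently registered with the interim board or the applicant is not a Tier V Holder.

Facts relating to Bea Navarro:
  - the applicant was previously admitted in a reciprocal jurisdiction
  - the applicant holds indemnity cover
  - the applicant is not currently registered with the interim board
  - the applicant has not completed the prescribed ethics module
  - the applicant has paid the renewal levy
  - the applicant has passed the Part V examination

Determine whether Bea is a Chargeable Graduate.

No

Under §12.5: the applicant is not currently registered with the interim board? yes; and the applicant holds indemnity cover? yes; and the applicant has not passed the Part V examination? no. So the applicant is not a Critical Person.
Under §12.3: Critical Person (§12.5)? no; or the applicant has not completed the prescribed ethics module? yes. So the applicant is a Tier V Holder.
Under §12.7: the applicant is currently registered with the interim board? no; or not a Tier V Holder (§12.3)? no. So the applicant is not a Permitted Applicant.
Under §12.6: Permitted Applicant (§12.7)? no; or the applicant has paid the renewal levy? yes. So the applicant is a Provisional Graduate.
Under §12.2: the applicant has not completed the prescribed ethics module? yes; and the applicant has passed the Part V examination? yes. So the applicant is a Registered Holder.
Under §12.4: not a Provisional Graduate (§12.6)? no; or not a Registered Holder (§12.2)? no. So the applicant is not a Chargeable Graduate.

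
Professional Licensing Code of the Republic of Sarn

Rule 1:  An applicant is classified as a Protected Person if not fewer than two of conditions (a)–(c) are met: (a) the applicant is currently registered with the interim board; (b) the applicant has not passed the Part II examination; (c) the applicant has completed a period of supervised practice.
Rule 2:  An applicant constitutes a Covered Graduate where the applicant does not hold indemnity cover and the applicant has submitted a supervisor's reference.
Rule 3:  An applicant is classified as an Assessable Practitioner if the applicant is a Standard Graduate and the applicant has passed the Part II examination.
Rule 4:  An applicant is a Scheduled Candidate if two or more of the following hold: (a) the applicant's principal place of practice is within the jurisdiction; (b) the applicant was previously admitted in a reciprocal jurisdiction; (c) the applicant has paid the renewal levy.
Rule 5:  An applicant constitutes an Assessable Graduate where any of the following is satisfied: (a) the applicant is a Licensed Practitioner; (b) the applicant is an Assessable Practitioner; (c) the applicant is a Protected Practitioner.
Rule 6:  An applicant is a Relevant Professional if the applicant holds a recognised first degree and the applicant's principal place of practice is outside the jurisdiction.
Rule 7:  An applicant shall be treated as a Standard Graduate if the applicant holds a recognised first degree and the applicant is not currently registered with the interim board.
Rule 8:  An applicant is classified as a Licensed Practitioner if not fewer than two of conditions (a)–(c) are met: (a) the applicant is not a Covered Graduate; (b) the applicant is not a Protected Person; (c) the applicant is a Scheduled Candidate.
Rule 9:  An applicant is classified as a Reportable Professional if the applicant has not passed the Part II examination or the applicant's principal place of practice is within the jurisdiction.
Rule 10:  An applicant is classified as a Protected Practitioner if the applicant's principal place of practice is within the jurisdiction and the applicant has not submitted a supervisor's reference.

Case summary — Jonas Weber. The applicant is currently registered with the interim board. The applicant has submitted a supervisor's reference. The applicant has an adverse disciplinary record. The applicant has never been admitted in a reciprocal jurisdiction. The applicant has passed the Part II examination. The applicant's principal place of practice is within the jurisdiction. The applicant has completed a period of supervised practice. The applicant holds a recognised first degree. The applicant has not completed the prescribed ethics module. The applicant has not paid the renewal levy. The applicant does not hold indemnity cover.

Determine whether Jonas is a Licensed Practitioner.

rule 2 — Covered Graduate: [the applicant does not hold indemnity cover? yes] AND [the applicant has submitted a supervisor's reference? yes] → satisfied.
rule 1 — Protected Person: the applicant is currently registered with the interim board? yes; the applicant has not passed the Part II examination? no; the applicant has completed a period of supervised practice? yes — 2 of 3 hold (need ≥2) → satisfied.
rule 4 — Scheduled Candidate: the applicant's principal place of practice is within the jurisdiction? yes; the applicant was previously admitted in a reciprocal jurisdiction? no; the applicant has paid the renewal levy? no — 1 of 3 hold (need ≥2) → not satisfied.
rule 8 — Licensed Practitioner: not a Covered Graduate (rule 2)? no; not a Protected Person (rule 1)? no; Scheduled Candidate (rule 4)? no — 0 of 3 hold (need ≥2) → not satisfied.

No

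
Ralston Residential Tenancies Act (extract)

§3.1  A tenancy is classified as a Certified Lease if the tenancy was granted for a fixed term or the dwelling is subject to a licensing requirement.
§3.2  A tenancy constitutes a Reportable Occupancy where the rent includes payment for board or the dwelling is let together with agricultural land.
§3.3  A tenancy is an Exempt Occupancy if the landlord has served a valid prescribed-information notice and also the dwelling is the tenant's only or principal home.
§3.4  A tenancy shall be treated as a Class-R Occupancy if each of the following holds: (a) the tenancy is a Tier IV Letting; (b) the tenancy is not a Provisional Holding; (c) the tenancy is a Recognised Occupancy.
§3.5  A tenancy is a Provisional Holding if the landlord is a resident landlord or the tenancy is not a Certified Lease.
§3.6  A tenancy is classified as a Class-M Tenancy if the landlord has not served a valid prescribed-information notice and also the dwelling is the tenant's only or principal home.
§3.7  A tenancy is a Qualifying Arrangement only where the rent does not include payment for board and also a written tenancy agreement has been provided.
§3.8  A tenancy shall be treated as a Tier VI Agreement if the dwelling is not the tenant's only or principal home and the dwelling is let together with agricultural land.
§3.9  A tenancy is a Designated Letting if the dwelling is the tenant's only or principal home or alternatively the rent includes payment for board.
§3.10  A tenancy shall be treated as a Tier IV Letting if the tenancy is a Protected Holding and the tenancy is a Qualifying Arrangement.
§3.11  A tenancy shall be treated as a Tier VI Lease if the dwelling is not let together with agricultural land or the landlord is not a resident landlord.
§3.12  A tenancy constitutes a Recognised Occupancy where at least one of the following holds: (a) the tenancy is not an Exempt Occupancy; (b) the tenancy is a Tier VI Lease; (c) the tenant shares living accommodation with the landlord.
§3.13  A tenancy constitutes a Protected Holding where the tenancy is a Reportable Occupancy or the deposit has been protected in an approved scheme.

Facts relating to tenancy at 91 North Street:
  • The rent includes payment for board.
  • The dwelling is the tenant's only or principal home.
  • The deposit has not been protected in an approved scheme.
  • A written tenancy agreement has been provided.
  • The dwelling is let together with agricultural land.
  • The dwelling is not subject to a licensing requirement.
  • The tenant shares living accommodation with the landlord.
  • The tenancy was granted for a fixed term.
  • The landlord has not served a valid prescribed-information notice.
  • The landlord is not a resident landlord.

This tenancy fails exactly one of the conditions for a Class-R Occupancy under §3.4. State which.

Under §3.2: the rent includes payment for board? yes; or the dwelling is let together with agricultural land? yes. So the tenancy is a Reportable Occupancy.
Under §3.13: Reportable Occupancy (§3.2)? yes; or the deposit has been protected in an approved scheme? no. So the tenancy is a Protected Holding.
Under §3.7: the rent does not include payment for board? no; and a written tenancy agreement has been provided? yes. So the tenancy is not a Qualifying Arrangement.
Under §3.10: Protected Holding (§3.13)? yes; and Qualifying Arrangement (§3.7)? no. So the tenancy is not a Tier IV Letting.
Under §3.1: the tenancy was granted for a fixed term? yes; or the dwelling is subject to a licensing requirement? no. So the tenancy is a Certified Lease.
Under §3.5: the landlord is a resident landlord? no; or not a Certified Lease (§3.1)? no. So the tenancy is not a Provisional Holding.
Under §3.3: the landlord has served a valid prescribed-information notice? no; and the dwelling is the tenant's only or principal home? yes. So the tenancy is not an Exempt Occupancy.
Under §3.11: the dwelling is not let together with agricultural land? no; or the landlord is not a resident landlord? yes. So the tenancy is a Tier VI Lease.
Under §3.12: not an Exempt Occupancy (§3.3)? yes; or Tier VI Lease (§3.11)? yes; or the tenant shares living accommodation with the landlord? yes. So the tenancy is a Recognised Occupancy.
Under §3.4: Tier IV Letting (§3.10)? no; and not a Provisional Holding (§3.5)? yes; and Recognised Occupancy (§3.12)? yes. So the tenancy is not a Class-R Occupancy.

Tier IV Letting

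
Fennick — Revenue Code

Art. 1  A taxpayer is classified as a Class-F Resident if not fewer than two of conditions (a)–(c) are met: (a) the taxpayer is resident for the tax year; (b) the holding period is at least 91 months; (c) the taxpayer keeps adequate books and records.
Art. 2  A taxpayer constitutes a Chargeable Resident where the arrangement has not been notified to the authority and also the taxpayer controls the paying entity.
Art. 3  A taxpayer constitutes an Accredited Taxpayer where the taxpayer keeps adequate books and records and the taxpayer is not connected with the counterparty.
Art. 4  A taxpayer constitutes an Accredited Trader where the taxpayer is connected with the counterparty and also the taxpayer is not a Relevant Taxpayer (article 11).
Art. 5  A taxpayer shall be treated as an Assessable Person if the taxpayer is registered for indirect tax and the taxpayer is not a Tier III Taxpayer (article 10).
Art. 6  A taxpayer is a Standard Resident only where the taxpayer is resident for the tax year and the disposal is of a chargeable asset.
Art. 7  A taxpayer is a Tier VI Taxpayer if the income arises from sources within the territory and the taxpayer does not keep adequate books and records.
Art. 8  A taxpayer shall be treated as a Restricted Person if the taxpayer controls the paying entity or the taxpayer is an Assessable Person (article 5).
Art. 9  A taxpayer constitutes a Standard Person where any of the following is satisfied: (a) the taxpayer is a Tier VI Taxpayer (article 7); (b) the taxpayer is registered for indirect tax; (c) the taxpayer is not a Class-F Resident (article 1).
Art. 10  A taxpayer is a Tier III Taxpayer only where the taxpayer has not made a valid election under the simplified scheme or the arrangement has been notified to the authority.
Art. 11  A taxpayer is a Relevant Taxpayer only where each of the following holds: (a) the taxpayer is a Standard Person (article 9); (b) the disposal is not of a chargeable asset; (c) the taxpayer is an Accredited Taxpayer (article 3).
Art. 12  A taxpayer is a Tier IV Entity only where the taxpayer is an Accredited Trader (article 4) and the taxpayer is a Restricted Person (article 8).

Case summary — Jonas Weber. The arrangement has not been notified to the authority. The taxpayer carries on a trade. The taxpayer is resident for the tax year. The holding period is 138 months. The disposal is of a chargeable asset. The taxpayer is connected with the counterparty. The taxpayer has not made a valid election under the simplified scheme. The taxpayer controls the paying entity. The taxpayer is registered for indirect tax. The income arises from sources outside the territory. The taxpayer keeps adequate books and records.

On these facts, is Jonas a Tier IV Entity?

article 7 — Tier VI Taxpayer: [the income arises from sources within the territory? no] AND [the taxpayer does not keep adequate books and records? no] → not satisfied.
article 1 — Class-F Resident: the taxpayer is resident for the tax year? yes; holding period: 138 months ≥ 91 months? yes; the taxpayer keeps adequate books and records? yes — 3 of 3 hold (need ≥2) → satisfied.
article 9 — Standard Person: [Tier VI Taxpayer (article 7)? no] OR [the taxpayer is registered for indirect tax? yes] OR [not a Class-F Resident (article 1)? no] → satisfied.
article 3 — Accredited Taxpayer: [the taxpayer keeps adequate books and records? yes] AND [the taxpayer is not connected with the counterparty? no] → not satisfied.
article 11 — Relevant Taxpayer: [Standard Person (article 9)? yes] AND [the disposal is not of a chargeable asset? no] AND [Accredited Taxpayer (article 3)? no] → not satisfied.
article 4 — Accredited Trader: [the taxpayer is connected with the counterparty? yes] AND [not a Relevant Taxpayer (article 11)? yes] → satisfied.
article 10 — Tier III Taxpayer: [the taxpayer has not made a valid election under the simplified scheme? yes] OR [the arrangement has been notified to the authority? no] → satisfied.
article 5 — Assessable Person: [the taxpayer is registered for indirect tax? yes] AND [not a Tier III Taxpayer (article 10)? no] → not satisfied.
article 8 — Restricted Person: [the taxpayer controls the paying entity? yes] OR [Assessable Person (article 5)? no] → satisfied.
article 12 — Tier IV Entity: [Accredited Trader (article 4)? yes] AND [Restricted Person (article 8)? yes] → satisfied.

Yes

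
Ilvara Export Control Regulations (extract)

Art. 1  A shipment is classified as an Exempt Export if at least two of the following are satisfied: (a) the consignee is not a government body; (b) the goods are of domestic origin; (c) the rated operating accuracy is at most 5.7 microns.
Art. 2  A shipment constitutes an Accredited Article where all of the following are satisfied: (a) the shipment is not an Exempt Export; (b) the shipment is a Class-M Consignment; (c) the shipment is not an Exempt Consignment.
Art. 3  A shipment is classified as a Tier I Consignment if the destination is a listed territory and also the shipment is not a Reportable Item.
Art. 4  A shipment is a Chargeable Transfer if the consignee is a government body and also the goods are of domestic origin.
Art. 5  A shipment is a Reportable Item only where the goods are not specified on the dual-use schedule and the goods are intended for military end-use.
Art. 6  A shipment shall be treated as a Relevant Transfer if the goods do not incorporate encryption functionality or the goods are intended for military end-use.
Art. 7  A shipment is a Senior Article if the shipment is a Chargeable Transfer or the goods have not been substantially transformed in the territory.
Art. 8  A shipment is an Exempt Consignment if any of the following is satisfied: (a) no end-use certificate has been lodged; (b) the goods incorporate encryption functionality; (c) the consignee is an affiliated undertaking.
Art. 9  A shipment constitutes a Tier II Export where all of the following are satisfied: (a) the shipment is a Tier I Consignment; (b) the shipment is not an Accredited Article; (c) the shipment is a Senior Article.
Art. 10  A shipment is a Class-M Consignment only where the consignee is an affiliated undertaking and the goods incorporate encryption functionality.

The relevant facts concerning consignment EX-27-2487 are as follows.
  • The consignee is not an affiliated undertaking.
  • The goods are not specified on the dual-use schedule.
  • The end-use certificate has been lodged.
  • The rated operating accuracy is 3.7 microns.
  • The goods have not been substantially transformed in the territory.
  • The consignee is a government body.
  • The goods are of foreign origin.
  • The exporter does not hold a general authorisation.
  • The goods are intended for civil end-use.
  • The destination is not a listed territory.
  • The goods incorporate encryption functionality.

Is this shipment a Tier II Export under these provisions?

article 5 — Reportable Item: [the goods are not specified on the dual-use schedule? yes] AND [the goods are intended for military end-use? no] → not satisfied.
article 3 — Tier I Consignment: [the destination is a listed territory? no] AND [not a Reportable Item (article 5)? yes] → not satisfied.
article 1 — Exempt Export: the consignee is not a government body? no; the goods are of domestic origin? no; rated operating accuracy: 3.7 microns ≤ 5.7 microns? yes — 1 of 3 hold (need ≥2) → not satisfied.
article 10 — Class-M Consignment: [the consignee is an affiliated undertaking? no] AND [the goods incorporate encryption functionality? yes] → not satisfied.
article 8 — Exempt Consignment: [no end-use certificate has been lodged? no] OR [the goods incorporate encryption functionality? yes] OR [the consignee is an affiliated undertaking? no] → satisfied.
article 2 — Accredited Article: [not an Exempt Export (article 1)? yes] AND [Class-M Consignment (article 10)? no] AND [not an Exempt Consignment (article 8)? no] → not satisfied.
article 4 — Chargeable Transfer: [the consignee is a government body? yes] AND [the goods are of domestic origin? no] → not satisfied.
article 7 — Senior Article: [Chargeable Transfer (article 4)? no] OR [the goods have not been substantially transformed in the territory? yes] → satisfied.
article 9 — Tier II Export: [Tier I Consignment (article 3)? no] AND [not an Accredited Article (article 2)? yes] AND [Senior Article (article 7)? yes] → not satisfied.

No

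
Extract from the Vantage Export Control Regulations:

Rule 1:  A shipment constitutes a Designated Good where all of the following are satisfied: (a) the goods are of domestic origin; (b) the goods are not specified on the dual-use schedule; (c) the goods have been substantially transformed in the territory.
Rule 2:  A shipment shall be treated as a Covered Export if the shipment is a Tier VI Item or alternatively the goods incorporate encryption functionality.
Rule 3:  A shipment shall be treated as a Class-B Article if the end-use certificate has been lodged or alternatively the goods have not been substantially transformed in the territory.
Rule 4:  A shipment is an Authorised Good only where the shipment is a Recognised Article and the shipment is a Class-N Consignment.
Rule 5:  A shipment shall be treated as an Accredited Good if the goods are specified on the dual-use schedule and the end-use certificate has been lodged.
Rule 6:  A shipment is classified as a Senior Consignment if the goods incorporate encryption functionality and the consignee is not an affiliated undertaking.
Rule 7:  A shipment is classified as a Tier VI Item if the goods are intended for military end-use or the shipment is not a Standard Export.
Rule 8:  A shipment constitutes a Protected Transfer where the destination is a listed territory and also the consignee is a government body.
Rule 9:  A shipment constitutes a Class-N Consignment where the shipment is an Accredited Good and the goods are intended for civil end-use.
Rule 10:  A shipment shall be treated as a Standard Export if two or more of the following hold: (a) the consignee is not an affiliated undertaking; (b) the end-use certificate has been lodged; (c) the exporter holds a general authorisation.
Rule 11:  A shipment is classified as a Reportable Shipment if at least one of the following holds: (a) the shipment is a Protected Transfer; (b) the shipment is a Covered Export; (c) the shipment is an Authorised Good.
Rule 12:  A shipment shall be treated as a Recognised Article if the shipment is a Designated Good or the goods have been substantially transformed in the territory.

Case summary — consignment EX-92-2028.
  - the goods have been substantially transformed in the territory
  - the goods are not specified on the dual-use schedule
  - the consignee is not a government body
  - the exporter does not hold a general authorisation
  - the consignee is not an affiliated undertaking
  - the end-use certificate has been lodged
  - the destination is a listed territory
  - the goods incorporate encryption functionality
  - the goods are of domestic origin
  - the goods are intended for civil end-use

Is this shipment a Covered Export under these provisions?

rule 10 — Standard Export: the consignee is not an affiliated undertaking? yes; the end-use certificate has been lodged? yes; the exporter holds a general authorisation? no — 2 of 3 hold (need ≥2) → satisfied.
rule 7 — Tier VI Item: [the goods are intended for military end-use? no] OR [not a Standard Export (rule 10)? no] → not satisfied.
rule 2 — Covered Export: [Tier VI Item (rule 7)? no] OR [the goods incorporate encryption functionality? yes] → satisfied.

Yes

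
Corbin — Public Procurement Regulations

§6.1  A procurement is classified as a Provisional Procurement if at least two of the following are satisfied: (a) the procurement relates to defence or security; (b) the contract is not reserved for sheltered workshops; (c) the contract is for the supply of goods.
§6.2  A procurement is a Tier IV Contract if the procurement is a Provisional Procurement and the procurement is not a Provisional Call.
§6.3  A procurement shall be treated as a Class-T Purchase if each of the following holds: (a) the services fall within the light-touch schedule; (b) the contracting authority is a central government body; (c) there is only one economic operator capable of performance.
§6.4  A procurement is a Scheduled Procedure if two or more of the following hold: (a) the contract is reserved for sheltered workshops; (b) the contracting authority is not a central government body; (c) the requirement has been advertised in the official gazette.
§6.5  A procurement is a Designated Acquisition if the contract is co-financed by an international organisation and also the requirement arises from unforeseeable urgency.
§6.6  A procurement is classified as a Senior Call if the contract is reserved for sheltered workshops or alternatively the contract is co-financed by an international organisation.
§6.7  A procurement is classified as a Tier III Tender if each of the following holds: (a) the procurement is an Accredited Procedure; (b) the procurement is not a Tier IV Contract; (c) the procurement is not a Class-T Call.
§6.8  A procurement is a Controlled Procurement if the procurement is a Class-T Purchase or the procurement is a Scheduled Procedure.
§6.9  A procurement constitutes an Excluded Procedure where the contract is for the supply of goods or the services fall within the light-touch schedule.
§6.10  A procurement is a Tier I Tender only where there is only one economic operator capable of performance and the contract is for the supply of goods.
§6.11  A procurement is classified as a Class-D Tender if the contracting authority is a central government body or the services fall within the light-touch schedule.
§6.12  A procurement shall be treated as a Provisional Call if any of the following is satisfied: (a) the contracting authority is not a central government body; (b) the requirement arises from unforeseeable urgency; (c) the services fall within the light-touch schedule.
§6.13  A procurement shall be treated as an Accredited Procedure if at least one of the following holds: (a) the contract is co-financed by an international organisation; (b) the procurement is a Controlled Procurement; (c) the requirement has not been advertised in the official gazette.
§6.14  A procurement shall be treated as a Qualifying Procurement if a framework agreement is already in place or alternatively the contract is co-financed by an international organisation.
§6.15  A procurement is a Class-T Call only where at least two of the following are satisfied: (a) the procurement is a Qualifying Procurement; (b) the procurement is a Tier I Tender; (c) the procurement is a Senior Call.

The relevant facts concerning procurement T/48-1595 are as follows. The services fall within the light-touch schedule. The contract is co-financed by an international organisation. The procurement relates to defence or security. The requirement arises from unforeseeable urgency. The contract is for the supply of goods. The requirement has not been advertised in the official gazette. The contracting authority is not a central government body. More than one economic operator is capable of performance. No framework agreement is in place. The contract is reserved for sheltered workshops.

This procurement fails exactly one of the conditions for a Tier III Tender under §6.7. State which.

§6.3 — Class-T Purchase: [the services fall within the light-touch schedule? yes] AND [the contracting authority is a central government body? no] AND [there is only one economic operator capable of performance? no] → not satisfied.
§6.4 — Scheduled Procedure: the contract is reserved for sheltered workshops? yes; the contracting authority is not a central government body? yes; the requirement has been advertised in the official gazette? no — 2 of 3 hold (need ≥2) → satisfied.
§6.8 — Controlled Procurement: [Class-T Purchase (§6.3)? no] OR [Scheduled Procedure (§6.4)? yes] → satisfied.
§6.13 — Accredited Procedure: [the contract is co-financed by an international organisation? yes] OR [Controlled Procurement (§6.8)? yes] OR [the requirement has not been advertised in the official gazette? yes] → satisfied.
§6.1 — Provisional Procurement: the procurement relates to defence or security? yes; the contract is not reserved for sheltered workshops? no; the contract is for the supply of goods? yes — 2 of 3 hold (need ≥2) → satisfied.
§6.12 — Provisional Call: [the contracting authority is not a central government body? yes] OR [the requirement arises from unforeseeable urgency? yes] OR [the services fall within the light-touch schedule? yes] → satisfied.
§6.2 — Tier IV Contract: [Provisional Procurement (§6.1)? yes] AND [not a Provisional Call (§6.12)? no] → not satisfied.
§6.14 — Qualifying Procurement: [a framework agreement is already in place? no] OR [the contract is co-financed by an international organisation? yes] → satisfied.
§6.10 — Tier I Tender: [there is only one economic operator capable of performance? no] AND [the contract is for the supply of goods? yes] → not satisfied.
§6.6 — Senior Call: [the contract is reserved for sheltered workshops? yes] OR [the contract is co-financed by an international organisation? yes] → satisfied.
§6.15 — Class-T Call: Qualifying Procurement (§6.14)? yes; Tier I Tender (§6.10)? no; Senior Call (§6.6)? yes — 2 of 3 hold (need ≥2) → satisfied.
§6.7 — Tier III Tender: [Accredited Procedure (§6.13)? yes] AND [not a Tier IV Contract (§6.2)? yes] AND [not a Class-T Call (§6.15)? no] → not satisfied.

Class-T Call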